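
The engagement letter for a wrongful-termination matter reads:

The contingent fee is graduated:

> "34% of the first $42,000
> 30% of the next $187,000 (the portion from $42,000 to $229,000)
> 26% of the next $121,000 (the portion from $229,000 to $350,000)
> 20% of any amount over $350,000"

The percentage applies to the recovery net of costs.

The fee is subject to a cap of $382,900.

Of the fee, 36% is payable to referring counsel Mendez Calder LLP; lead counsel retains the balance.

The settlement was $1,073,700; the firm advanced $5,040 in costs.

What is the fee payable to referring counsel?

$88,405.92

Fee base (net of costs): $1,073,700 − $5,040 = $1,068,660
First $42,000 at 34% = $14,280.00
Next $187,000 at 30% = $56,100.00
Next $121,000 at 26% = $31,460.00
Remaining $718,660 at 20% = $143,732.00
Fee: $14,280.00 + $56,100.00 + $31,460.00 + $143,732.00 = $245,572.00
$245,572.00 is under the $382,900 cap.
Referral share: 36% of $245,572.00 = $88,405.92; lead counsel retains $245,572.00 − $88,405.92 = $157,166.08.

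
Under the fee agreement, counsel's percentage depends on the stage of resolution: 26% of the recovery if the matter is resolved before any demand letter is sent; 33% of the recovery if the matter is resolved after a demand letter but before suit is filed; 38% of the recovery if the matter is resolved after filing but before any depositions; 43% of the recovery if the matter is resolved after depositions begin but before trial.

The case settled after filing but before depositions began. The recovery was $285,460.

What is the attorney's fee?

The matter settled after filing but before depositions began, so the 38% rate applies.
$285,460 × 38% = $108,474.80

$108,474.80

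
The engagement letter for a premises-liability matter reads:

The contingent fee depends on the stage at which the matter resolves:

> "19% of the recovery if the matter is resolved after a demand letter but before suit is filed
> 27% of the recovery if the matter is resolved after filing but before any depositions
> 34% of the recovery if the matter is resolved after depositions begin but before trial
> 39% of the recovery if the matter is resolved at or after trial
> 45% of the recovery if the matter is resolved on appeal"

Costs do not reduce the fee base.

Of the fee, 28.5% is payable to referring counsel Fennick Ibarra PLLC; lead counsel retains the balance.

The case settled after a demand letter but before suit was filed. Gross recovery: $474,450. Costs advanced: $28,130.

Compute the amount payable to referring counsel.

Fee base is the gross recovery, $474,450; costs are reimbursed separately.
The matter settled after a demand letter but before suit was filed, so the 19% rate applies.
$474,450 × 19% = $90,145.50
Referral share: 28.5% of $90,145.50 = $25,691.47; lead counsel retains $90,145.50 − $25,691.47 = $64,454.03.

$25,691.47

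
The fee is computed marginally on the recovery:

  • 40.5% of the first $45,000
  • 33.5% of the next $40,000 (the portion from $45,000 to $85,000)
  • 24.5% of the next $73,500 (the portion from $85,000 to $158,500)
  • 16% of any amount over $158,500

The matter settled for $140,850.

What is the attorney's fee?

$45,308.25

First $45,000 at 40.5% = $18,225.00
Next $40,000 at 33.5% = $13,400.00
Remaining $55,850 at 24.5% = $13,683.25
Fee: $18,225.00 + $13,400.00 + $13,683.25 = $45,308.25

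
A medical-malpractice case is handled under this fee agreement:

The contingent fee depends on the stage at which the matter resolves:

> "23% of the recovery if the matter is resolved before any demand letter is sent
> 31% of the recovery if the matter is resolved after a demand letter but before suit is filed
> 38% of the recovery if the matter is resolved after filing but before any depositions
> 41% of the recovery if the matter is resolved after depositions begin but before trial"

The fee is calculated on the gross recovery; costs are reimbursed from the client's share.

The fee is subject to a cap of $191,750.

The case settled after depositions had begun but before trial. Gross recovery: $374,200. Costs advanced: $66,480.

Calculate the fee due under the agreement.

Fee base is the gross recovery, $374,200; costs are reimbursed separately.
The matter settled after depositions had begun but before trial, so the 41% rate applies.
$374,200 × 41% = $153,422.00
$153,422.00 is under the $191,750 cap.

$153,422.00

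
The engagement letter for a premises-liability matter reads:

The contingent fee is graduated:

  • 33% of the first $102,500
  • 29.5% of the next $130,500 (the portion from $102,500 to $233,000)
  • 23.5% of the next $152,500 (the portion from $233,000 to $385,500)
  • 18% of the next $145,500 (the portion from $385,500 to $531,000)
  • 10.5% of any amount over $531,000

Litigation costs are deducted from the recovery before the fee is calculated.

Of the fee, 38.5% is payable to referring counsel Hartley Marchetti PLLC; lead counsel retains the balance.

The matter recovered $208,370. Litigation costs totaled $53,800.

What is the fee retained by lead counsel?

Fee base (net of costs): $208,370 − $53,800 = $154,570
First $102,500 at 33% = $33,825.00
Remaining $52,070 at 29.5% = $15,360.65
Fee: $33,825.00 + $15,360.65 = $49,185.65
Referral share: 38.5% of $49,185.65 = $18,936.48; lead counsel retains $49,185.65 − $18,936.48 = $30,249.17.

$30,249.17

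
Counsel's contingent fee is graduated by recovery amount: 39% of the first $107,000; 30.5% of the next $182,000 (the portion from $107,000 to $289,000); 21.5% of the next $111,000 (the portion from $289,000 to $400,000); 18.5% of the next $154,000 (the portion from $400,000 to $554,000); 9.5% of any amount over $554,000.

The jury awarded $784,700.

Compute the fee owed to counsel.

$171,511.50

First $107,000 at 39% = $41,730.00
Next $182,000 at 30.5% = $55,510.00
Next $111,000 at 21.5% = $23,865.00
Next $154,000 at 18.5% = $28,490.00
Remaining $230,700 at 9.5% = $21,916.50
Fee: $41,730.00 + $55,510.00 + $23,865.00 + $28,490.00 + $21,916.50 = $171,511.50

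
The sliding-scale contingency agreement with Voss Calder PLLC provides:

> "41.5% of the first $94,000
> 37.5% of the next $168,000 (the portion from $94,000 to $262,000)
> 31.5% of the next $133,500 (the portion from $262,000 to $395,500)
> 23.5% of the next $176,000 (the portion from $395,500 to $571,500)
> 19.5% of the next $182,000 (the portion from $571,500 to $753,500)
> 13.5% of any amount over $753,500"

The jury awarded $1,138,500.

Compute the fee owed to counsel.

First $94,000 at 41.5% = $39,010.00
Next $168,000 at 37.5% = $63,000.00
Next $133,500 at 31.5% = $42,052.50
Next $176,000 at 23.5% = $41,360.00
Next $182,000 at 19.5% = $35,490.00
Remaining $385,000 at 13.5% = $51,975.00
Fee: $39,010.00 + $63,000.00 + $42,052.50 + $41,360.00 + $35,490.00 + $51,975.00 = $272,887.50

$272,887.50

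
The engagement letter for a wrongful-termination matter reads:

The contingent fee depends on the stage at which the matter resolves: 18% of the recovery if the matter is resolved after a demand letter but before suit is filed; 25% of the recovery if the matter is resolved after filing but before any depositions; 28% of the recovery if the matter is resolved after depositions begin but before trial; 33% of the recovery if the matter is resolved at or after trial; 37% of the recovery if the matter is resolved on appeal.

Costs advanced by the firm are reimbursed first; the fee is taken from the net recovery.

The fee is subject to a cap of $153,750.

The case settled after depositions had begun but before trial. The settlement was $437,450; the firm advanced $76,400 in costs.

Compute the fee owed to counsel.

$101,094.00

Fee base (net of costs): $437,450 − $76,400 = $361,050
The matter settled after depositions had begun but before trial, so the 28% rate applies.
$361,050 × 28% = $101,094.00
$101,094.00 is under the $153,750 cap.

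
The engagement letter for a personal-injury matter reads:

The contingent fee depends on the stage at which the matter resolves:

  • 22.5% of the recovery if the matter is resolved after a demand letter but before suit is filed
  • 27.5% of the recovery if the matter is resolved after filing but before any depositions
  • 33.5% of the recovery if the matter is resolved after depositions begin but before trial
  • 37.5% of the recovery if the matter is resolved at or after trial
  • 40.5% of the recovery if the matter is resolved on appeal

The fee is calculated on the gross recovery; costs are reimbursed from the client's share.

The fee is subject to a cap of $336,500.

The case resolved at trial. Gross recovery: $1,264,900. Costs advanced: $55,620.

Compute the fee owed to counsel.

$336,500.00

Fee base is the gross recovery, $1,264,900; costs are reimbursed separately.
The matter resolved at trial, so the 37.5% rate applies.
$1,264,900 × 37.5% = $474,337.50
$474,337.50 exceeds the $336,500 cap, so the fee is capped at $336,500.00.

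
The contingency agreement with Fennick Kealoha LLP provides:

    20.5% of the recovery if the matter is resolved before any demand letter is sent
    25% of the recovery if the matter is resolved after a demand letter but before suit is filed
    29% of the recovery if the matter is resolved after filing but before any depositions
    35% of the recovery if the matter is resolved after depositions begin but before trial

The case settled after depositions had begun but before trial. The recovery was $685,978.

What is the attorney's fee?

The matter settled after depositions had begun but before trial, so the 35% rate applies.
$685,978 × 35% = $240,092.30

$240,092.30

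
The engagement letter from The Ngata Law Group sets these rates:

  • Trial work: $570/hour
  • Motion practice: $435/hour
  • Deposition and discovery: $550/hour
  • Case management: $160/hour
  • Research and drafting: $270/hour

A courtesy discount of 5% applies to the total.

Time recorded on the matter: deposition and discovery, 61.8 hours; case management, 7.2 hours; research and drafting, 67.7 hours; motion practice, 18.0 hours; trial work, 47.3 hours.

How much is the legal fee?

Trial work: 47.3 × $570 = $26,961.00
Motion practice: 18.0 × $435 = $7,830.00
Deposition and discovery: 61.8 × $550 = $33,990.00
Case management: 7.2 × $160 = $1,152.00
Research and drafting: 67.7 × $270 = $18,279.00
Subtotal: $88,212.00
Less 5% discount: −$4,410.60
Total: $88,212.00 − $4,410.60 = $83,801.40

$83,801.40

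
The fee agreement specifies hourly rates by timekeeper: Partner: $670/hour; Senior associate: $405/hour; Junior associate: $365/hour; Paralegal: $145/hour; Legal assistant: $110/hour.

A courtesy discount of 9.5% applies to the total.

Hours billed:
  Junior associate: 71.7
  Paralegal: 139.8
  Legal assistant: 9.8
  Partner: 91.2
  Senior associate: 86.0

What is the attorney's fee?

Partner: 91.2 × $670 = $61,104.00
Senior associate: 86.0 × $405 = $34,830.00
Junior associate: 71.7 × $365 = $26,170.50
Paralegal: 139.8 × $145 = $20,271.00
Legal assistant: 9.8 × $110 = $1,078.00
Subtotal: $143,453.50
Less 9.5% discount: −$13,628.08
Total: $143,453.50 − $13,628.08 = $129,825.42

$129,825.42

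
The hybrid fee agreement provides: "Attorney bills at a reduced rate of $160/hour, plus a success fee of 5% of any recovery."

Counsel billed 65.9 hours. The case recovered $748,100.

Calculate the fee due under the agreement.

Hourly: 65.9 × $160 = $10,544.00
Success fee: 5% of $748,100 = $37,405.00
Total: $10,544.00 + $37,405.00 = $47,949.00

$47,949.00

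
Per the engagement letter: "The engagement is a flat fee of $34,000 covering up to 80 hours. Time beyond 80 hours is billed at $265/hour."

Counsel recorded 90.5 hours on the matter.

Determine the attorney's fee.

$36,782.50

Flat fee: $34,000.00
Excess hours: 90.5 − 80 = 10.5
Overrun: 10.5 × $265 = $2,782.50
Total: $34,000.00 + $2,782.50 = $36,782.50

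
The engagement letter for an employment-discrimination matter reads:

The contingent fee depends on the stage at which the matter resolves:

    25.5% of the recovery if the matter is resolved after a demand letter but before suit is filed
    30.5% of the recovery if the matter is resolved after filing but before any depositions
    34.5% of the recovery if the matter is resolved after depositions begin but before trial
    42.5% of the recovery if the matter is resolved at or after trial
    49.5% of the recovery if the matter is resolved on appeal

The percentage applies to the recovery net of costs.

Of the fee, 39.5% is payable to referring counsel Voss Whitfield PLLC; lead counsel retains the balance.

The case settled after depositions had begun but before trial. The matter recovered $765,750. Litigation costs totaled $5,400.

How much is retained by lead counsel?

Fee base (net of costs): $765,750 − $5,400 = $760,350
The matter settled after depositions had begun but before trial, so the 34.5% rate applies.
$760,350 × 34.5% = $262,320.75
Referral share: 39.5% of $262,320.75 = $103,616.70; lead counsel retains $262,320.75 − $103,616.70 = $158,704.05.

$158,704.05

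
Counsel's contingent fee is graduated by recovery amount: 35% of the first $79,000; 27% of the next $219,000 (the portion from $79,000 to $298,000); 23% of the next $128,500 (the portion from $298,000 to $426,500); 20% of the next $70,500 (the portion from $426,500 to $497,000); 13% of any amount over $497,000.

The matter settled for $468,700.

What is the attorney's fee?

First $79,000 at 35% = $27,650.00
Next $219,000 at 27% = $59,130.00
Next $128,500 at 23% = $29,555.00
Remaining $42,200 at 20% = $8,440.00
Fee: $27,650.00 + $59,130.00 + $29,555.00 + $8,440.00 = $124,775.00

$124,775.00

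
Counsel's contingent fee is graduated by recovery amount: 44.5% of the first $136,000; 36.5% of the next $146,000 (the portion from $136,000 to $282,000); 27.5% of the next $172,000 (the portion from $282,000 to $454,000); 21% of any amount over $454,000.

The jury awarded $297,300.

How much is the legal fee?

First $136,000 at 44.5% = $60,520.00
Next $146,000 at 36.5% = $53,290.00
Remaining $15,300 at 27.5% = $4,207.50
Fee: $60,520.00 + $53,290.00 + $4,207.50 = $118,017.50

$118,017.50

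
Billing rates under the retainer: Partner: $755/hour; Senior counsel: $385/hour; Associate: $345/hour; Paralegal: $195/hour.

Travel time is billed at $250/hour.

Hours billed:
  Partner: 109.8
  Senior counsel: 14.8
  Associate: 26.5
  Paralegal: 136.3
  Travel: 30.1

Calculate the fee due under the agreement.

Partner: 109.8 × $755 = $82,899.00
Senior counsel: 14.8 × $385 = $5,698.00
Associate: 26.5 × $345 = $9,142.50
Paralegal: 136.3 × $195 = $26,578.50
Subtotal: $82,899.00 + $5,698.00 + $9,142.50 + $26,578.50 = $124,318.00
Travel: 30.1 × $250 = $7,525.00
Total: $124,318.00 + $7,525.00 = $131,843.00

$131,843.00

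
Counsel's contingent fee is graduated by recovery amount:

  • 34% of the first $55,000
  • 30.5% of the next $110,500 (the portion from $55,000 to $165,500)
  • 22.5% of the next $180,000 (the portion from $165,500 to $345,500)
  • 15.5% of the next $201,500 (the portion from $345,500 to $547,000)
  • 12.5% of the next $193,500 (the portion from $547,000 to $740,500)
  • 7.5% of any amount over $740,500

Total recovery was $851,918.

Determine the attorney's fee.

First $55,000 at 34% = $18,700.00
Next $110,500 at 30.5% = $33,702.50
Next $180,000 at 22.5% = $40,500.00
Next $201,500 at 15.5% = $31,232.50
Next $193,500 at 12.5% = $24,187.50
Remaining $111,418 at 7.5% = $8,356.35
Fee: $18,700.00 + $33,702.50 + $40,500.00 + $31,232.50 + $24,187.50 + $8,356.35 = $156,678.85

$156,678.85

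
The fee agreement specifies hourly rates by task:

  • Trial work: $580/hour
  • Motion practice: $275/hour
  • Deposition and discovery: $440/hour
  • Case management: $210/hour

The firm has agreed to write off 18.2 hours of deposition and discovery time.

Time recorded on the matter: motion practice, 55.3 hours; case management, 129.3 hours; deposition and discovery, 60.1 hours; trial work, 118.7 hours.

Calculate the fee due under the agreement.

Trial work: 118.7 × $580 = $68,846.00
Motion practice: 55.3 × $275 = $15,207.50
Deposition and discovery: 60.1 × $440 = $26,444.00
Case management: 129.3 × $210 = $27,153.00
Subtotal: $137,650.50
Write-off: 18.2 × $440 = $8,008.00
Total: $137,650.50 − $8,008.00 = $129,642.50

$129,642.50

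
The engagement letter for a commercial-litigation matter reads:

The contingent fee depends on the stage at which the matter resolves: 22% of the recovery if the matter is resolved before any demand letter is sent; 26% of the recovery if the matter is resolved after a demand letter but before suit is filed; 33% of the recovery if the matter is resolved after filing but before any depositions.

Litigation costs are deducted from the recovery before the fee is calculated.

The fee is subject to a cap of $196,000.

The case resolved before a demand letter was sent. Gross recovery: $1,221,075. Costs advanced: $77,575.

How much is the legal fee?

Fee base (net of costs): $1,221,075 − $77,575 = $1,143,500
The matter resolved before a demand letter was sent, so the 22% rate applies.
$1,143,500 × 22% = $251,570.00
$251,570.00 exceeds the $196,000 cap, so the fee is capped at $196,000.00.

$196,000.00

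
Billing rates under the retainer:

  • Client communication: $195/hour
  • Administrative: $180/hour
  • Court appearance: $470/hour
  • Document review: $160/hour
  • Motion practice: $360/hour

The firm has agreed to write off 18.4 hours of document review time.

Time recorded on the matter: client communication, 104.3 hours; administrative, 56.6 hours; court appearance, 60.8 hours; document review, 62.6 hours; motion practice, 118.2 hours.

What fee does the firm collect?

Client communication: 104.3 × $195 = $20,338.50
Administrative: 56.6 × $180 = $10,188.00
Court appearance: 60.8 × $470 = $28,576.00
Document review: 62.6 × $160 = $10,016.00
Motion practice: 118.2 × $360 = $42,552.00
Subtotal: $111,670.50
Write-off: 18.4 × $160 = $2,944.00
Total: $111,670.50 − $2,944.00 = $108,726.50

$108,726.50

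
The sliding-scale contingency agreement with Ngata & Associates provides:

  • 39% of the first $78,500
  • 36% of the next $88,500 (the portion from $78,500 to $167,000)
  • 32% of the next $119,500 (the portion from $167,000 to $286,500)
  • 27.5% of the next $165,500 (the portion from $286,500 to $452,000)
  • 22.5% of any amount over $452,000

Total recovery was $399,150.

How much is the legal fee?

First $78,500 at 39% = $30,615.00
Next $88,500 at 36% = $31,860.00
Next $119,500 at 32% = $38,240.00
Remaining $112,650 at 27.5% = $30,978.75
Fee: $30,615.00 + $31,860.00 + $38,240.00 + $30,978.75 = $131,693.75

$131,693.75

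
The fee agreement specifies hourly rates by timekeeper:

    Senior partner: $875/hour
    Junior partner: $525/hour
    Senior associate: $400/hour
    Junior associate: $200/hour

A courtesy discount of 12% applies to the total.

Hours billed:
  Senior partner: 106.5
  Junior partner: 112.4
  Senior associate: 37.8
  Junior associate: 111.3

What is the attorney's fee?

$166,828.20

Senior partner: 106.5 × $875 = $93,187.50
Junior partner: 112.4 × $525 = $59,010.00
Senior associate: 37.8 × $400 = $15,120.00
Junior associate: 111.3 × $200 = $22,260.00
Subtotal: $189,577.50
Less 12% discount: −$22,749.30
Total: $189,577.50 − $22,749.30 = $166,828.20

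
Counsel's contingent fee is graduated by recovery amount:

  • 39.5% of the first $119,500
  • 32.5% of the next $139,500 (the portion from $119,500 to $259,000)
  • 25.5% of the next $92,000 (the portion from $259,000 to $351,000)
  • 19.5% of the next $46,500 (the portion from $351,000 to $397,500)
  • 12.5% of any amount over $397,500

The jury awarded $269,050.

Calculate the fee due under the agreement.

$95,102.75

First $119,500 at 39.5% = $47,202.50
Next $139,500 at 32.5% = $45,337.50
Remaining $10,050 at 25.5% = $2,562.75
Fee: $47,202.50 + $45,337.50 + $2,562.75 = $95,102.75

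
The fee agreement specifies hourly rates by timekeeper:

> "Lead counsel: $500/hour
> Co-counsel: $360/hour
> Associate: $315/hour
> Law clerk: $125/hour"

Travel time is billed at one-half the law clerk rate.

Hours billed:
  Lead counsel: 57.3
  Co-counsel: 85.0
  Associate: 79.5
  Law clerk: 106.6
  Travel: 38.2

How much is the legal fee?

Lead counsel: 57.3 × $500 = $28,650.00
Co-counsel: 85.0 × $360 = $30,600.00
Associate: 79.5 × $315 = $25,042.50
Law clerk: 106.6 × $125 = $13,325.00
Subtotal: $28,650.00 + $30,600.00 + $25,042.50 + $13,325.00 = $97,617.50
Travel: 38.2 × ($125 ÷ 2) = 38.2 × $62.50 = $2,387.50
Total: $97,617.50 + $2,387.50 = $100,005.00

$100,005.00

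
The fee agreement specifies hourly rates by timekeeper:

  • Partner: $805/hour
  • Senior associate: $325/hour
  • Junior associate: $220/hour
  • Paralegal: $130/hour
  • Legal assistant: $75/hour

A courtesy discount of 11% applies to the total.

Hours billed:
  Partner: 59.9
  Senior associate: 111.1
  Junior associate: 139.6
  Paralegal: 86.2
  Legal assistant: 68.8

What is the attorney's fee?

Partner: 59.9 × $805 = $48,219.50
Senior associate: 111.1 × $325 = $36,107.50
Junior associate: 139.6 × $220 = $30,712.00
Paralegal: 86.2 × $130 = $11,206.00
Legal assistant: 68.8 × $75 = $5,160.00
Subtotal: $131,405.00
Less 11% discount: −$14,454.55
Total: $131,405.00 − $14,454.55 = $116,950.45

$116,950.45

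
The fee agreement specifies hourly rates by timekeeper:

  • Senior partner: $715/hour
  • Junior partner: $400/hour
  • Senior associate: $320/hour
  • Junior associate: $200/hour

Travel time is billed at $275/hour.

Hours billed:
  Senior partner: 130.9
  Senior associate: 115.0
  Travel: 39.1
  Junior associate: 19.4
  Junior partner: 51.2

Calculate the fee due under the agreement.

Senior partner: 130.9 × $715 = $93,593.50
Junior partner: 51.2 × $400 = $20,480.00
Senior associate: 115.0 × $320 = $36,800.00
Junior associate: 19.4 × $200 = $3,880.00
Subtotal: $93,593.50 + $20,480.00 + $36,800.00 + $3,880.00 = $154,753.50
Travel: 39.1 × $275 = $10,752.50
Total: $154,753.50 + $10,752.50 = $165,506.00

$165,506.00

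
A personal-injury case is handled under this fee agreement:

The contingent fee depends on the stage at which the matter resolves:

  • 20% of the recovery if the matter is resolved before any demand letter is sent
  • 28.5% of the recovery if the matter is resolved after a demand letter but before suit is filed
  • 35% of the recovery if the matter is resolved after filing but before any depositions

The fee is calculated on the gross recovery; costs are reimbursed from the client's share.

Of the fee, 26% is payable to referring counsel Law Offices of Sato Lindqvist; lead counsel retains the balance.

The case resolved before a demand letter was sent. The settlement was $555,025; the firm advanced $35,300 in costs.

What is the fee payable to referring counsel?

Fee base is the gross recovery, $555,025; costs are reimbursed separately.
The matter resolved before a demand letter was sent, so the 20% rate applies.
$555,025 × 20% = $111,005.00
Referral share: 26% of $111,005.00 = $28,861.30; lead counsel retains $111,005.00 − $28,861.30 = $82,143.70.

$28,861.30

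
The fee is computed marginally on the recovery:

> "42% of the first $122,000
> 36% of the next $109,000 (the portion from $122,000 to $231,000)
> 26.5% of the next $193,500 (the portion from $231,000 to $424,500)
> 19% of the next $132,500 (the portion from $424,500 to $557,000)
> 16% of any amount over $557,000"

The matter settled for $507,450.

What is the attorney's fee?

$157,518.00

First $122,000 at 42% = $51,240.00
Next $109,000 at 36% = $39,240.00
Next $193,500 at 26.5% = $51,277.50
Remaining $82,950 at 19% = $15,760.50
Fee: $51,240.00 + $39,240.00 + $51,277.50 + $15,760.50 = $157,518.00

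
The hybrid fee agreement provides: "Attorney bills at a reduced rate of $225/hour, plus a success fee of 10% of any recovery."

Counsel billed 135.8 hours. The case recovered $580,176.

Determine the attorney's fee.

Hourly: 135.8 × $225 = $30,555.00
Success fee: 10% of $580,176 = $58,017.60
Total: $30,555.00 + $58,017.60 = $88,572.60

$88,572.60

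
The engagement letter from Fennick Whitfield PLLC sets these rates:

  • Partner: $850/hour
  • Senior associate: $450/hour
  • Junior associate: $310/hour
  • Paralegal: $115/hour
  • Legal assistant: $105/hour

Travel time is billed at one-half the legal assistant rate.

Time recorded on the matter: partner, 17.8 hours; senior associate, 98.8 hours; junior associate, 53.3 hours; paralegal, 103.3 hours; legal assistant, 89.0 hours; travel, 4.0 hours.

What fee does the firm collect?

Partner: 17.8 × $850 = $15,130.00
Senior associate: 98.8 × $450 = $44,460.00
Junior associate: 53.3 × $310 = $16,523.00
Paralegal: 103.3 × $115 = $11,879.50
Legal assistant: 89.0 × $105 = $9,345.00
Subtotal: $15,130.00 + $44,460.00 + $16,523.00 + $11,879.50 + $9,345.00 = $97,337.50
Travel: 4.0 × ($105 ÷ 2) = 4.0 × $52.50 = $210.00
Total: $97,337.50 + $210.00 = $97,547.50

$97,547.50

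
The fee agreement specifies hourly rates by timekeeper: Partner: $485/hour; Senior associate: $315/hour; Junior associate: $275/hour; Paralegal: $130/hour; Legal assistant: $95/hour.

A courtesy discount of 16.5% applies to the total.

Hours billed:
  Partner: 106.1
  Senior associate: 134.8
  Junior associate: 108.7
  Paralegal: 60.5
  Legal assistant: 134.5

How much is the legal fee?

Partner: 106.1 × $485 = $51,458.50
Senior associate: 134.8 × $315 = $42,462.00
Junior associate: 108.7 × $275 = $29,892.50
Paralegal: 60.5 × $130 = $7,865.00
Legal assistant: 134.5 × $95 = $12,777.50
Subtotal: $144,455.50
Less 16.5% discount: −$23,835.16
Total: $144,455.50 − $23,835.16 = $120,620.34

$120,620.34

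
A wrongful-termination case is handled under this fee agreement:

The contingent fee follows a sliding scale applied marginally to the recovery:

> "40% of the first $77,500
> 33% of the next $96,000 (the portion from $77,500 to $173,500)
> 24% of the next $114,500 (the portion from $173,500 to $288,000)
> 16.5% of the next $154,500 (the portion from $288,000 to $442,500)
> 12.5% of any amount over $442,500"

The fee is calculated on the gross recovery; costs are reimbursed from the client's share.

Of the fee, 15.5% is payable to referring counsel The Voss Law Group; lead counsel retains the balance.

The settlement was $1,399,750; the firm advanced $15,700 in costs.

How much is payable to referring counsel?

Fee base is the gross recovery, $1,399,750; costs are reimbursed separately.
First $77,500 at 40% = $31,000.00
Next $96,000 at 33% = $31,680.00
Next $114,500 at 24% = $27,480.00
Next $154,500 at 16.5% = $25,492.50
Remaining $957,250 at 12.5% = $119,656.25
Fee: $31,000.00 + $31,680.00 + $27,480.00 + $25,492.50 + $119,656.25 = $235,308.75
Referral share: 15.5% of $235,308.75 = $36,472.86; lead counsel retains $235,308.75 − $36,472.86 = $198,835.89.

$36,472.86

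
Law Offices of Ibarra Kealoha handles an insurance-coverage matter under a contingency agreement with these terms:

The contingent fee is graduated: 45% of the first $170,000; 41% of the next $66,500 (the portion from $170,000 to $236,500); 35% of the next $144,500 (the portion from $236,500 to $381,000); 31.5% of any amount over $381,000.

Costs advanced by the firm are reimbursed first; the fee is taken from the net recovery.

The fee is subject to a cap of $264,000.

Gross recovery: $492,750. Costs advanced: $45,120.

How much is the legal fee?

$175,328.45

Fee base (net of costs): $492,750 − $45,120 = $447,630
First $170,000 at 45% = $76,500.00
Next $66,500 at 41% = $27,265.00
Next $144,500 at 35% = $50,575.00
Remaining $66,630 at 31.5% = $20,988.45
Fee: $76,500.00 + $27,265.00 + $50,575.00 + $20,988.45 = $175,328.45
$175,328.45 is under the $264,000 cap.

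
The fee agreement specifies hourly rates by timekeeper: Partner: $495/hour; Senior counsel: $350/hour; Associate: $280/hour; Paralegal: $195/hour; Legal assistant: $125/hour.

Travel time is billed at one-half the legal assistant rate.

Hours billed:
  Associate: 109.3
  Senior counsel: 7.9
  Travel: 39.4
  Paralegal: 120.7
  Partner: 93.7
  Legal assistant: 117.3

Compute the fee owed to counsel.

Partner: 93.7 × $495 = $46,381.50
Senior counsel: 7.9 × $350 = $2,765.00
Associate: 109.3 × $280 = $30,604.00
Paralegal: 120.7 × $195 = $23,536.50
Legal assistant: 117.3 × $125 = $14,662.50
Subtotal: $46,381.50 + $2,765.00 + $30,604.00 + $23,536.50 + $14,662.50 = $117,949.50
Travel: 39.4 × ($125 ÷ 2) = 39.4 × $62.50 = $2,462.50
Total: $117,949.50 + $2,462.50 = $120,412.00

$120,412.00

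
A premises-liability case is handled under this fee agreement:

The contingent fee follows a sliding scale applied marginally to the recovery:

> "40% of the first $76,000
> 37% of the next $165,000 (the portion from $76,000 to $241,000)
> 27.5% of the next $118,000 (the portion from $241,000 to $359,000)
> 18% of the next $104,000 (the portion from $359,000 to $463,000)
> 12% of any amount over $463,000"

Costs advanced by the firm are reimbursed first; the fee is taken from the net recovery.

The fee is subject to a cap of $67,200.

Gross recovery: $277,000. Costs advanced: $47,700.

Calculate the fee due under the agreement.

$67,200.00

Fee base (net of costs): $277,000 − $47,700 = $229,300
First $76,000 at 40% = $30,400.00
Remaining $153,300 at 37% = $56,721.00
Fee: $30,400.00 + $56,721.00 = $87,121.00
$87,121.00 exceeds the $67,200 cap, so the fee is capped at $67,200.00.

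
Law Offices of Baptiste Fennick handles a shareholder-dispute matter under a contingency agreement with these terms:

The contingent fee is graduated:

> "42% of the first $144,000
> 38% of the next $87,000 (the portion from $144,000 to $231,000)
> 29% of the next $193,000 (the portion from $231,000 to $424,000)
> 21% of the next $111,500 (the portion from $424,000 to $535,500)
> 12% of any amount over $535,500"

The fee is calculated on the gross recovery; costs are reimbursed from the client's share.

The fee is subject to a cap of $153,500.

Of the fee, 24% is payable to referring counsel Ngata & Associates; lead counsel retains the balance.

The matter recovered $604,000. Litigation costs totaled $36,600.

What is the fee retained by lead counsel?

$116,660.00

Fee base is the gross recovery, $604,000; costs are reimbursed separately.
First $144,000 at 42% = $60,480.00
Next $87,000 at 38% = $33,060.00
Next $193,000 at 29% = $55,970.00
Next $111,500 at 21% = $23,415.00
Remaining $68,500 at 12% = $8,220.00
Fee: $60,480.00 + $33,060.00 + $55,970.00 + $23,415.00 + $8,220.00 = $181,145.00
$181,145.00 exceeds the $153,500 cap, so the fee is capped at $153,500.00.
Referral share: 24% of $153,500.00 = $36,840.00; lead counsel retains $153,500.00 − $36,840.00 = $116,660.00.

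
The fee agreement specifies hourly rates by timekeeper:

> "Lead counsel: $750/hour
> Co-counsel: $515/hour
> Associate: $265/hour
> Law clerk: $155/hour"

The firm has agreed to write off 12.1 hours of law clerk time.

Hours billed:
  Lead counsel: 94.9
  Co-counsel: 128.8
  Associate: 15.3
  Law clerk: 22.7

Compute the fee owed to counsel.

$143,204.50

Lead counsel: 94.9 × $750 = $71,175.00
Co-counsel: 128.8 × $515 = $66,332.00
Associate: 15.3 × $265 = $4,054.50
Law clerk: 22.7 × $155 = $3,518.50
Subtotal: $145,080.00
Write-off: 12.1 × $155 = $1,875.50
Total: $145,080.00 − $1,875.50 = $143,204.50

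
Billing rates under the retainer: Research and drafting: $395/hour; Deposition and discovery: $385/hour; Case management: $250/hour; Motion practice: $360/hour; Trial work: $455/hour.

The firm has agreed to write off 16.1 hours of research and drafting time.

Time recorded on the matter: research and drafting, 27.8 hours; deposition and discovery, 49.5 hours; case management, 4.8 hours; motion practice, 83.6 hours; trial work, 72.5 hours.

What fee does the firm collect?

$87,962.50

Research and drafting: 27.8 × $395 = $10,981.00
Deposition and discovery: 49.5 × $385 = $19,057.50
Case management: 4.8 × $250 = $1,200.00
Motion practice: 83.6 × $360 = $30,096.00
Trial work: 72.5 × $455 = $32,987.50
Subtotal: $94,322.00
Write-off: 16.1 × $395 = $6,359.50
Total: $94,322.00 − $6,359.50 = $87,962.50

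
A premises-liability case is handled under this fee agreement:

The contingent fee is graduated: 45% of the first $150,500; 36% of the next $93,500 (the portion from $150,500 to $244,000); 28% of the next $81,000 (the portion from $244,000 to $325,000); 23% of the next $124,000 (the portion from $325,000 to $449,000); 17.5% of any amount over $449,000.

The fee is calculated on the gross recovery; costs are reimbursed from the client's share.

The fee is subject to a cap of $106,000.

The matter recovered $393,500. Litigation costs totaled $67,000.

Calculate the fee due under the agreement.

Fee base is the gross recovery, $393,500; costs are reimbursed separately.
First $150,500 at 45% = $67,725.00
Next $93,500 at 36% = $33,660.00
Next $81,000 at 28% = $22,680.00
Remaining $68,500 at 23% = $15,755.00
Fee: $67,725.00 + $33,660.00 + $22,680.00 + $15,755.00 = $139,820.00
$139,820.00 exceeds the $106,000 cap, so the fee is capped at $106,000.00.

$106,000.00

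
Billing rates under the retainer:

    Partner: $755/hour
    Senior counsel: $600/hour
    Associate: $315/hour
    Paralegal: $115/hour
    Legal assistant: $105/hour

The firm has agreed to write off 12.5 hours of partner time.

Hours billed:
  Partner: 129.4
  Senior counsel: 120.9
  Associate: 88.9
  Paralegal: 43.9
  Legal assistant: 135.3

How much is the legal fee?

Partner: 129.4 × $755 = $97,697.00
Senior counsel: 120.9 × $600 = $72,540.00
Associate: 88.9 × $315 = $28,003.50
Paralegal: 43.9 × $115 = $5,048.50
Legal assistant: 135.3 × $105 = $14,206.50
Subtotal: $217,495.50
Write-off: 12.5 × $755 = $9,437.50
Total: $217,495.50 − $9,437.50 = $208,058.00

$208,058.00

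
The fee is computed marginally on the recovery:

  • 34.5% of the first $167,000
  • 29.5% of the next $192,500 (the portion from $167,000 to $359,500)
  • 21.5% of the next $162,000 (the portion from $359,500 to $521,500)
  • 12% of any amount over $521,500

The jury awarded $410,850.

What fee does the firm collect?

$125,442.75

First $167,000 at 34.5% = $57,615.00
Next $192,500 at 29.5% = $56,787.50
Remaining $51,350 at 21.5% = $11,040.25
Fee: $57,615.00 + $56,787.50 + $11,040.25 = $125,442.75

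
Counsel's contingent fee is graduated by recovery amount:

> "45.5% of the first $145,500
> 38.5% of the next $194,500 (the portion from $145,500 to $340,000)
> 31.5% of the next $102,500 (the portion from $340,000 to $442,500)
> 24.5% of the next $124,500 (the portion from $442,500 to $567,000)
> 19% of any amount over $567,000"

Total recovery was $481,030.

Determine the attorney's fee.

First $145,500 at 45.5% = $66,202.50
Next $194,500 at 38.5% = $74,882.50
Next $102,500 at 31.5% = $32,287.50
Remaining $38,530 at 24.5% = $9,439.85
Fee: $66,202.50 + $74,882.50 + $32,287.50 + $9,439.85 = $182,812.35

$182,812.35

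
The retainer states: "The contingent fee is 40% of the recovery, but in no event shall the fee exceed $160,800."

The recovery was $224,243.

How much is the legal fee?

$89,697.20

40% of $224,243 = $89,697.20
That is under the $160,800 cap.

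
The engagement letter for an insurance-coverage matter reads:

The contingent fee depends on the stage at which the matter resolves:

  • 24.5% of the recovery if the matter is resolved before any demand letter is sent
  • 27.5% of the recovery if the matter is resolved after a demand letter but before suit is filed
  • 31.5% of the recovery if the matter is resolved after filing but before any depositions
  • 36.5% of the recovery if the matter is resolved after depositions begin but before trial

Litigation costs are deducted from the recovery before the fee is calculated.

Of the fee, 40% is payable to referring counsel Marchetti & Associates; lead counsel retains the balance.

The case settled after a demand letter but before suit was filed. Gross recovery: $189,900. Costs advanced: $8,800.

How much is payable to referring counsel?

Fee base (net of costs): $189,900 − $8,800 = $181,100
The matter settled after a demand letter but before suit was filed, so the 27.5% rate applies.
$181,100 × 27.5% = $49,802.50
Referral share: 40% of $49,802.50 = $19,921.00; lead counsel retains $49,802.50 − $19,921.00 = $29,881.50.

$19,921.00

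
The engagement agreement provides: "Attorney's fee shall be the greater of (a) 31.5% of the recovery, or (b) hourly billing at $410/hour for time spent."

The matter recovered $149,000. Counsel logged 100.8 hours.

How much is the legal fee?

$46,935.00

(a) 31.5% of $149,000 = $46,935.00
(b) 100.8 × $410 = $41,328.00
The greater is (a): $46,935.00.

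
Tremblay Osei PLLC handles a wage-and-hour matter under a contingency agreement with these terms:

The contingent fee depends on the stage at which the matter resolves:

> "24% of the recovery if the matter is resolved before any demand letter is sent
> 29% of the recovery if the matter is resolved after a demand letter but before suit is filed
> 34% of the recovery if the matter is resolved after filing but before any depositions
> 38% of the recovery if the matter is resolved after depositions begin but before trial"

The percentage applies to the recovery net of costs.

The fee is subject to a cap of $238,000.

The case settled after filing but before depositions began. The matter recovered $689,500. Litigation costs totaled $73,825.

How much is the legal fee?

$209,329.50

Fee base (net of costs): $689,500 − $73,825 = $615,675
The matter settled after filing but before depositions began, so the 34% rate applies.
$615,675 × 34% = $209,329.50
$209,329.50 is under the $238,000 cap.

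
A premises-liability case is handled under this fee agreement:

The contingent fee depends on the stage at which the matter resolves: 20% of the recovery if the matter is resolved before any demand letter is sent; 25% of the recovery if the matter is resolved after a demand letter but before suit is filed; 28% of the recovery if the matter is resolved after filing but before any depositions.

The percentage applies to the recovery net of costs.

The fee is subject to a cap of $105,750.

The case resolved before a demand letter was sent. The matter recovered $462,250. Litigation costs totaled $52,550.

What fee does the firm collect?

Fee base (net of costs): $462,250 − $52,550 = $409,700
The matter resolved before a demand letter was sent, so the 20% rate applies.
$409,700 × 20% = $81,940.00
$81,940.00 is under the $105,750 cap.

$81,940.00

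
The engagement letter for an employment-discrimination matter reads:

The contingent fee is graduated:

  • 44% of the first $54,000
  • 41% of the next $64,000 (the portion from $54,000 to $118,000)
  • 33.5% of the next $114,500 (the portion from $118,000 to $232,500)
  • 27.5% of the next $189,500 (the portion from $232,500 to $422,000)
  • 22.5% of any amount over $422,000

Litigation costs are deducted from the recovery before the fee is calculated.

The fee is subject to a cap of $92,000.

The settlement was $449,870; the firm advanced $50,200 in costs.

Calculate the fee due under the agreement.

$92,000.00

Fee base (net of costs): $449,870 − $50,200 = $399,670
First $54,000 at 44% = $23,760.00
Next $64,000 at 41% = $26,240.00
Next $114,500 at 33.5% = $38,357.50
Remaining $167,170 at 27.5% = $45,971.75
Fee: $23,760.00 + $26,240.00 + $38,357.50 + $45,971.75 = $134,329.25
$134,329.25 exceeds the $92,000 cap, so the fee is capped at $92,000.00.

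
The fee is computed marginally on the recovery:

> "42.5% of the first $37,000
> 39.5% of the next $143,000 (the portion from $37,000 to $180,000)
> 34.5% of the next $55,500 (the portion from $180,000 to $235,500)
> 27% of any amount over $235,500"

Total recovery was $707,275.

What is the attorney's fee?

$218,736.75

First $37,000 at 42.5% = $15,725.00
Next $143,000 at 39.5% = $56,485.00
Next $55,500 at 34.5% = $19,147.50
Remaining $471,775 at 27% = $127,379.25
Fee: $15,725.00 + $56,485.00 + $19,147.50 + $127,379.25 = $218,736.75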